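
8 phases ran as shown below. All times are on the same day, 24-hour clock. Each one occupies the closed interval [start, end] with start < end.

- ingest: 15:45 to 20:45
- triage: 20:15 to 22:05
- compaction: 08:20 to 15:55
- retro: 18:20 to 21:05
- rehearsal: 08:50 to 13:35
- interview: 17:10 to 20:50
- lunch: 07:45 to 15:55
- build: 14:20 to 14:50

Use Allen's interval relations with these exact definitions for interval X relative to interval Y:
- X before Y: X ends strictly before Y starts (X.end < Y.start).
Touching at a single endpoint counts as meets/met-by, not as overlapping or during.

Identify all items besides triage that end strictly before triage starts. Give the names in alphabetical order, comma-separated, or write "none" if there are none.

Target triage = [20:15, 22:05].
build [14:20, 14:50] → before → yes.
compaction [08:20, 15:55] → before → yes.
ingest [15:45, 20:45] → overlaps → no.
interview [17:10, 20:50] → overlaps → no.
lunch [07:45, 15:55] → before → yes.
rehearsal [08:50, 13:35] → before → yes.
retro [18:20, 21:05] → overlaps → no.
Result: build, compaction, lunch, rehearsal.

build, compaction, lunch, rehearsal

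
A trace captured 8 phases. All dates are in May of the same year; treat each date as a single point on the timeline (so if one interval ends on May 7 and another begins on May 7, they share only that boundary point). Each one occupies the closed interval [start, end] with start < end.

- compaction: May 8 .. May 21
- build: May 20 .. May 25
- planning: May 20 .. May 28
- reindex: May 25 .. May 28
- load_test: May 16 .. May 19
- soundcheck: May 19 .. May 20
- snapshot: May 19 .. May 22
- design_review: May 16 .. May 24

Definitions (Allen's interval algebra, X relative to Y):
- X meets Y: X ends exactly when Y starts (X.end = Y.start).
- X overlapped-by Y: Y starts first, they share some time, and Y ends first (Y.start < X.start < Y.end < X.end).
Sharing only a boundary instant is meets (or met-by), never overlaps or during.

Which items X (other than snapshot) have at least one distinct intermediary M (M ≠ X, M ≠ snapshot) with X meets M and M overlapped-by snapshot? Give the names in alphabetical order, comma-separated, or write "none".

soundcheck

Target snapshot = [May 19, May 22].
Intermediaries M with M overlapped-by snapshot: build, planning.
Via build — items with X meets build: soundcheck.
Via planning — items with X meets planning: soundcheck.
Union: soundcheck.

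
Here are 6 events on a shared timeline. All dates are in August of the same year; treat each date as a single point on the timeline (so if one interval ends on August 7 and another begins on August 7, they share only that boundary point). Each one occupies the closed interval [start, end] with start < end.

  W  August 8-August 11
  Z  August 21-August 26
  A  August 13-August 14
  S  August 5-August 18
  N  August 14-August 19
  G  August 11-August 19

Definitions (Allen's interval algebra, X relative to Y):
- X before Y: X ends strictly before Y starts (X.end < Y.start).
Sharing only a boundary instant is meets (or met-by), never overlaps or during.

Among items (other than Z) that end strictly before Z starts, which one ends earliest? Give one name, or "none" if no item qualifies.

W

Target Z = [August 21, August 26].
A [August 13, August 14] → before → candidate.
G [August 11, August 19] → before → candidate.
N [August 14, August 19] → before → candidate.
S [August 5, August 18] → before → candidate.
W [August 8, August 11] → before → candidate.
Among candidates, earliest end is August 11 → W.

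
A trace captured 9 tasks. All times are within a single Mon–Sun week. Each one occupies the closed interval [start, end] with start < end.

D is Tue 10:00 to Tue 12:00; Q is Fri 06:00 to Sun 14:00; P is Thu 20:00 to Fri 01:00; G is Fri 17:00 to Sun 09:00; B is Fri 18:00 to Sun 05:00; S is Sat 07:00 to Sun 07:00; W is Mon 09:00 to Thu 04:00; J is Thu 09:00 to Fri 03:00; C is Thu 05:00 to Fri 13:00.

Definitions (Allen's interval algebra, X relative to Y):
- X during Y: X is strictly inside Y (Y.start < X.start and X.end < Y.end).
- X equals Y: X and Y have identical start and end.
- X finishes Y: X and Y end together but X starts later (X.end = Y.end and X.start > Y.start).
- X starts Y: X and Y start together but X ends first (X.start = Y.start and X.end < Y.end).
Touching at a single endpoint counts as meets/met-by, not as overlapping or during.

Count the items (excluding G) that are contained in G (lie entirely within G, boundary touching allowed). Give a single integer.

2

Target G = [Fri 17:00, Sun 09:00].
B [Fri 18:00, Sun 05:00] → during → counts.
C [Thu 05:00, Fri 13:00] → before → no.
D [Tue 10:00, Tue 12:00] → before → no.
J [Thu 09:00, Fri 03:00] → before → no.
P [Thu 20:00, Fri 01:00] → before → no.
Q [Fri 06:00, Sun 14:00] → contains → no.
S [Sat 07:00, Sun 07:00] → during → counts.
W [Mon 09:00, Thu 04:00] → before → no.
Total: 2.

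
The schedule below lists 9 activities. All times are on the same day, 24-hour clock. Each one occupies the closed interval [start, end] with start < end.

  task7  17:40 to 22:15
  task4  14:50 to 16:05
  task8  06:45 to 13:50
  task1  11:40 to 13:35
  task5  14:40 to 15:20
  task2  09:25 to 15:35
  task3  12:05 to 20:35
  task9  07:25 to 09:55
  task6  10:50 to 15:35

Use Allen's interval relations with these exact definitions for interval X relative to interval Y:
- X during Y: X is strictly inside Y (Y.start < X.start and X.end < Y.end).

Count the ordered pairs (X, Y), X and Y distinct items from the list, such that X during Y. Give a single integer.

Checking all 72 ordered pairs for relation 'during'; matching pairs in alphabetical order:
(task1, task2): task1 during task2 ✓
(task1, task6): task1 during task6 ✓
(task1, task8): task1 during task8 ✓
(task4, task3): task4 during task3 ✓
(task5, task2): task5 during task2 ✓
(task5, task3): task5 during task3 ✓
(task5, task6): task5 during task6 ✓
(task9, task8): task9 during task8 ✓
Count: 8.

8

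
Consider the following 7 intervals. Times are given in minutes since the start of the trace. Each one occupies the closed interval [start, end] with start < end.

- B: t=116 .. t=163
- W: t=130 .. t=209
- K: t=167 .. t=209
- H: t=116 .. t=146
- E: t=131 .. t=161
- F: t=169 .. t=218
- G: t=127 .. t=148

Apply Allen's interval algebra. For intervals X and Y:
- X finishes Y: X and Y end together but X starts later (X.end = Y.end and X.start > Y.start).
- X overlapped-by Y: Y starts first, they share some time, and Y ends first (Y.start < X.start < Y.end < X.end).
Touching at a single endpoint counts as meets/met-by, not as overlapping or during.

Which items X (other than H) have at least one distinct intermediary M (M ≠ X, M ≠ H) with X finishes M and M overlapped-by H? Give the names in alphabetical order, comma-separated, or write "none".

Target H = [t=116, t=146].
Intermediaries M with M overlapped-by H: E, G, W.
Via E — items with X finishes E: none.
Via G — items with X finishes G: none.
Via W — items with X finishes W: K.
Union: K.

K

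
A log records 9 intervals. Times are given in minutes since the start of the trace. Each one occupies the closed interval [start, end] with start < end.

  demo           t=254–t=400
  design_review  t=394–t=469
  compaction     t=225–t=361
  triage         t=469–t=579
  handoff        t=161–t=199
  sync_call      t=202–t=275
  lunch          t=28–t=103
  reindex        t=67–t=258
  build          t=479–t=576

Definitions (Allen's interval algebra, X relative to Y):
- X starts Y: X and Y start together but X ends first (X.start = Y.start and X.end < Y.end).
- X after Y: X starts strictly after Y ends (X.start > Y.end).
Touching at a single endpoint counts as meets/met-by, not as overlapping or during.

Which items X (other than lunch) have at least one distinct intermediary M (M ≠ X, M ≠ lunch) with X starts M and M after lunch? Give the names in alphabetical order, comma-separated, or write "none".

none

Target lunch = [t=28, t=103].
Intermediaries M with M after lunch: build, compaction, demo, design_review, handoff, sync_call, triage.
Via build — items with X starts build: none.
Via compaction — items with X starts compaction: none.
Via demo — items with X starts demo: none.
Via design_review — items with X starts design_review: none.
Via handoff — items with X starts handoff: none.
Via sync_call — items with X starts sync_call: none.
Via triage — items with X starts triage: none.
Union: none.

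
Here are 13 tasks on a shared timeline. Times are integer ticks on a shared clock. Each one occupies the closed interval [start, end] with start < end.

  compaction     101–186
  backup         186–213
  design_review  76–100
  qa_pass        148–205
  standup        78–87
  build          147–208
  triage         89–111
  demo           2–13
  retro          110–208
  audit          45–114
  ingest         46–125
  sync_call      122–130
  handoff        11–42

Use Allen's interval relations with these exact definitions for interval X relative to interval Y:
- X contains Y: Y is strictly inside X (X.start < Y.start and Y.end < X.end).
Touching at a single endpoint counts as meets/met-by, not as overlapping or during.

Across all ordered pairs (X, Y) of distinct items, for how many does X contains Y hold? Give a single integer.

11

Checking all 156 ordered pairs for relation 'contains'; matching pairs in alphabetical order:
(audit, design_review): audit contains design_review ✓
(audit, standup): audit contains standup ✓
(audit, triage): audit contains triage ✓
(build, qa_pass): build contains qa_pass ✓
(compaction, sync_call): compaction contains sync_call ✓
(design_review, standup): design_review contains standup ✓
(ingest, design_review): ingest contains design_review ✓
(ingest, standup): ingest contains standup ✓
(ingest, triage): ingest contains triage ✓
(retro, qa_pass): retro contains qa_pass ✓
(retro, sync_call): retro contains sync_call ✓
Count: 11.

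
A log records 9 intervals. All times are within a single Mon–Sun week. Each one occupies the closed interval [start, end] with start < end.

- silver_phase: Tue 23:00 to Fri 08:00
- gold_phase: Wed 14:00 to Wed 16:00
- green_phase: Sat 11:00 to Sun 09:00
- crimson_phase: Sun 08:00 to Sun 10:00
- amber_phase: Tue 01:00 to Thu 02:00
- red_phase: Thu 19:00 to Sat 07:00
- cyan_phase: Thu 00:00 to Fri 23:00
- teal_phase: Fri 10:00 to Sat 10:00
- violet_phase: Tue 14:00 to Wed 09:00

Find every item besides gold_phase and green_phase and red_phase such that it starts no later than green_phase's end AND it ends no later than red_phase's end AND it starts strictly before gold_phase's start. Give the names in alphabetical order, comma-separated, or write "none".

Conditions: its start is no later than green_phase's end (X.start <= Sun 09:00) AND its end is no later than red_phase's end (X.end <= Sat 07:00) AND its start is strictly before gold_phase's start (X.start < Wed 14:00).
amber_phase: start Tue 01:00 <= Sun 09:00? ✓; end Thu 02:00 <= Sat 07:00? ✓; start Tue 01:00 < Wed 14:00? ✓ → yes.
crimson_phase: start Sun 08:00 <= Sun 09:00? ✓; end Sun 10:00 <= Sat 07:00? ✗; start Sun 08:00 < Wed 14:00? ✗ → no.
cyan_phase: start Thu 00:00 <= Sun 09:00? ✓; end Fri 23:00 <= Sat 07:00? ✓; start Thu 00:00 < Wed 14:00? ✗ → no.
silver_phase: start Tue 23:00 <= Sun 09:00? ✓; end Fri 08:00 <= Sat 07:00? ✓; start Tue 23:00 < Wed 14:00? ✓ → yes.
teal_phase: start Fri 10:00 <= Sun 09:00? ✓; end Sat 10:00 <= Sat 07:00? ✗; start Fri 10:00 < Wed 14:00? ✗ → no.
violet_phase: start Tue 14:00 <= Sun 09:00? ✓; end Wed 09:00 <= Sat 07:00? ✓; start Tue 14:00 < Wed 14:00? ✓ → yes.
Result: amber_phase, silver_phase, violet_phase.

amber_phase, silver_phase, violet_phase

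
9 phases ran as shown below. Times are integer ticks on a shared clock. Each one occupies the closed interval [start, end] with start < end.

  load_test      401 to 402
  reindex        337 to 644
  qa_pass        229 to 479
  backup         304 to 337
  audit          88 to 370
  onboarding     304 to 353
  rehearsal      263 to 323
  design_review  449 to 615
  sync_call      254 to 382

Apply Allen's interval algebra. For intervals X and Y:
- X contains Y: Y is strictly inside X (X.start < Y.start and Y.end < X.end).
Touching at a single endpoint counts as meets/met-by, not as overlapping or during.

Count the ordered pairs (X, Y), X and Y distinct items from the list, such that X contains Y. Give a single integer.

13

Checking all 72 ordered pairs for relation 'contains'; matching pairs in alphabetical order:
(audit, backup): audit contains backup ✓
(audit, onboarding): audit contains onboarding ✓
(audit, rehearsal): audit contains rehearsal ✓
(qa_pass, backup): qa_pass contains backup ✓
(qa_pass, load_test): qa_pass contains load_test ✓
(qa_pass, onboarding): qa_pass contains onboarding ✓
(qa_pass, rehearsal): qa_pass contains rehearsal ✓
(qa_pass, sync_call): qa_pass contains sync_call ✓
(reindex, design_review): reindex contains design_review ✓
(reindex, load_test): reindex contains load_test ✓
(sync_call, backup): sync_call contains backup ✓
(sync_call, onboarding): sync_call contains onboarding ✓
(sync_call, rehearsal): sync_call contains rehearsal ✓
Count: 13.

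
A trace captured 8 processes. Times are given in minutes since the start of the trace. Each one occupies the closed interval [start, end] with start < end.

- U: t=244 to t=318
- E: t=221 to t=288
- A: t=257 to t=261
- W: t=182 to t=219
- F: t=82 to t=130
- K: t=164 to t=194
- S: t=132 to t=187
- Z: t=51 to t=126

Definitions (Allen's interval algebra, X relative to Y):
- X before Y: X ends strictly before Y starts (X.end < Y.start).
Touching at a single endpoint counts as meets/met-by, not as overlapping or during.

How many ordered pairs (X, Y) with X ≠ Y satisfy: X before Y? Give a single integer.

Checking all 56 ordered pairs for relation 'before'; matching pairs in alphabetical order:
(F, A): F before A ✓
(F, E): F before E ✓
(F, K): F before K ✓
(F, S): F before S ✓
(F, U): F before U ✓
(F, W): F before W ✓
(K, A): K before A ✓
(K, E): K before E ✓
(K, U): K before U ✓
(S, A): S before A ✓
(S, E): S before E ✓
(S, U): S before U ✓
(W, A): W before A ✓
(W, E): W before E ✓
(W, U): W before U ✓
(Z, A): Z before A ✓
(Z, E): Z before E ✓
(Z, K): Z before K ✓
(Z, S): Z before S ✓
(Z, U): Z before U ✓
(Z, W): Z before W ✓
Count: 21.

21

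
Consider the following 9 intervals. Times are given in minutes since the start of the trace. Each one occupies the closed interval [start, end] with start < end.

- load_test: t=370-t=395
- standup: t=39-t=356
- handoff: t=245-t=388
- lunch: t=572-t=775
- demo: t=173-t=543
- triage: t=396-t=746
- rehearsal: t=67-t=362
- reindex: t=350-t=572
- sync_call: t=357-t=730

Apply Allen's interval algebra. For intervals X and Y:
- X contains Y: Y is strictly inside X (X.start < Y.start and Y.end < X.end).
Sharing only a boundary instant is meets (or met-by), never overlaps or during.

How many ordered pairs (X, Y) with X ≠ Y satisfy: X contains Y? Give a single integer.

4

Checking all 72 ordered pairs for relation 'contains'; matching pairs in alphabetical order:
(demo, handoff): demo contains handoff ✓
(demo, load_test): demo contains load_test ✓
(reindex, load_test): reindex contains load_test ✓
(sync_call, load_test): sync_call contains load_test ✓
Count: 4.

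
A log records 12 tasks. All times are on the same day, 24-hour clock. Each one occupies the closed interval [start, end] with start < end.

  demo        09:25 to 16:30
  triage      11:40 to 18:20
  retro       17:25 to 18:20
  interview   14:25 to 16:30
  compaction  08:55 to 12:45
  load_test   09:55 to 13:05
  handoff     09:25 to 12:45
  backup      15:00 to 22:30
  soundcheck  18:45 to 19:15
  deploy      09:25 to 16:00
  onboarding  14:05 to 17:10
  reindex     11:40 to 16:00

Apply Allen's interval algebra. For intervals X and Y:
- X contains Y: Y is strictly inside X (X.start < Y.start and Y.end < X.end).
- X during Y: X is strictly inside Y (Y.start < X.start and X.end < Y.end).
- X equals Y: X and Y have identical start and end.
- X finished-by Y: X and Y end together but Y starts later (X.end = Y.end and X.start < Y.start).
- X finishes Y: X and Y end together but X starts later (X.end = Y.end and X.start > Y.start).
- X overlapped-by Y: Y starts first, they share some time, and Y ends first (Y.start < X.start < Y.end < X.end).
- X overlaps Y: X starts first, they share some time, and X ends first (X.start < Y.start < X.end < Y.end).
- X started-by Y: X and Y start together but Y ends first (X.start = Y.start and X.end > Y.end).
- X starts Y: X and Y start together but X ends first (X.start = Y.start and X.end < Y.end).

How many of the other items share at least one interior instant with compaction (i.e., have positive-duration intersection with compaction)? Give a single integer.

Target compaction = [08:55, 12:45].
backup [15:00, 22:30] → after → no.
demo [09:25, 16:30] → overlapped-by → counts.
deploy [09:25, 16:00] → overlapped-by → counts.
handoff [09:25, 12:45] → finishes → counts.
interview [14:25, 16:30] → after → no.
load_test [09:55, 13:05] → overlapped-by → counts.
onboarding [14:05, 17:10] → after → no.
reindex [11:40, 16:00] → overlapped-by → counts.
retro [17:25, 18:20] → after → no.
soundcheck [18:45, 19:15] → after → no.
triage [11:40, 18:20] → overlapped-by → counts.
Total: 6.

6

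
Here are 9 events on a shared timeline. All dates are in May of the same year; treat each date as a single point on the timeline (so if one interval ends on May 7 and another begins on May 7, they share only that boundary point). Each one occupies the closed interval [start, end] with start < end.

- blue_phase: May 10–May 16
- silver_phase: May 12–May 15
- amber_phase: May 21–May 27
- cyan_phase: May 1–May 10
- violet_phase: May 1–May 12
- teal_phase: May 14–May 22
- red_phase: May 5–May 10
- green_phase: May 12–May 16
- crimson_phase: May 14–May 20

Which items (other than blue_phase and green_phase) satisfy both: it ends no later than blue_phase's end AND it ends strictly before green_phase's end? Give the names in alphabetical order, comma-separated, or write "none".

Conditions: its end is no later than blue_phase's end (X.end <= May 16) AND its end is strictly before green_phase's end (X.end < May 16).
amber_phase: end May 27 <= May 16? ✗; end May 27 < May 16? ✗ → no.
crimson_phase: end May 20 <= May 16? ✗; end May 20 < May 16? ✗ → no.
cyan_phase: end May 10 <= May 16? ✓; end May 10 < May 16? ✓ → yes.
red_phase: end May 10 <= May 16? ✓; end May 10 < May 16? ✓ → yes.
silver_phase: end May 15 <= May 16? ✓; end May 15 < May 16? ✓ → yes.
teal_phase: end May 22 <= May 16? ✗; end May 22 < May 16? ✗ → no.
violet_phase: end May 12 <= May 16? ✓; end May 12 < May 16? ✓ → yes.
Result: cyan_phase, red_phase, silver_phase, violet_phase.

cyan_phase, red_phase, silver_phase, violet_phase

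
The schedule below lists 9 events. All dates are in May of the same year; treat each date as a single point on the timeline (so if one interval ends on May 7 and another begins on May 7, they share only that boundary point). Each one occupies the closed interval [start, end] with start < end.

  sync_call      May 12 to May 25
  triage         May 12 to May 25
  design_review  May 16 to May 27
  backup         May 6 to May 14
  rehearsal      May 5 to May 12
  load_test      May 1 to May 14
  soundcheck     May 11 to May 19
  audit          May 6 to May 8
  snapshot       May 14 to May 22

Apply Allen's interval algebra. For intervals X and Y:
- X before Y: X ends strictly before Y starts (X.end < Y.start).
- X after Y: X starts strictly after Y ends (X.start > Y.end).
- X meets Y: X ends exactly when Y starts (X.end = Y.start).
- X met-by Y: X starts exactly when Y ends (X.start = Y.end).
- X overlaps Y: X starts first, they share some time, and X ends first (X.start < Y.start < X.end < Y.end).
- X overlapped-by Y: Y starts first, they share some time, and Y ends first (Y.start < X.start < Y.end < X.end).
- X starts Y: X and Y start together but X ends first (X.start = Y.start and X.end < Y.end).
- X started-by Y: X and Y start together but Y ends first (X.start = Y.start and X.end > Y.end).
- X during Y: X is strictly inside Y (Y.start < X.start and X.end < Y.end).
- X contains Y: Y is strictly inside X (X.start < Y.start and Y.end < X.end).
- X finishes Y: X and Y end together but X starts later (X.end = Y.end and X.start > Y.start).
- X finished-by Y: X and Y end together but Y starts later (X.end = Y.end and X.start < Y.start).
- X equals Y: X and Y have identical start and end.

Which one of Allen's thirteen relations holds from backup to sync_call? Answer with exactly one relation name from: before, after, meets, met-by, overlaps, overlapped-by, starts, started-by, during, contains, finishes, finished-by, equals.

backup = [May 6, May 14]; sync_call = [May 12, May 25].
Compare endpoints: backup.start < sync_call.start, backup.start < sync_call.end, backup.end > sync_call.start, backup.end < sync_call.end.
That pattern is 'overlaps'.

overlaps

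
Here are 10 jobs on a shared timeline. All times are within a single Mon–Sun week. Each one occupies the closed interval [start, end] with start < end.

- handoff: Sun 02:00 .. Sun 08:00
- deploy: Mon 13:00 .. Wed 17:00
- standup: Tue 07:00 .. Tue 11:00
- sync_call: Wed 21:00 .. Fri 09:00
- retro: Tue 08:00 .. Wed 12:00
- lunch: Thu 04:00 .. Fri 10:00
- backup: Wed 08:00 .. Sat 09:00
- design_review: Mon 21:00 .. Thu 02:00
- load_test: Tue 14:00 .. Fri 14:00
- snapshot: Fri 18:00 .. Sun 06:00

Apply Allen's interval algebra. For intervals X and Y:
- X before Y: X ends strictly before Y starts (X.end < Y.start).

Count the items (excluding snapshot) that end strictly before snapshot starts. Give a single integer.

Target snapshot = [Fri 18:00, Sun 06:00].
backup [Wed 08:00, Sat 09:00] → overlaps → no.
deploy [Mon 13:00, Wed 17:00] → before → counts.
design_review [Mon 21:00, Thu 02:00] → before → counts.
handoff [Sun 02:00, Sun 08:00] → overlapped-by → no.
load_test [Tue 14:00, Fri 14:00] → before → counts.
lunch [Thu 04:00, Fri 10:00] → before → counts.
retro [Tue 08:00, Wed 12:00] → before → counts.
standup [Tue 07:00, Tue 11:00] → before → counts.
sync_call [Wed 21:00, Fri 09:00] → before → counts.
Total: 7.

7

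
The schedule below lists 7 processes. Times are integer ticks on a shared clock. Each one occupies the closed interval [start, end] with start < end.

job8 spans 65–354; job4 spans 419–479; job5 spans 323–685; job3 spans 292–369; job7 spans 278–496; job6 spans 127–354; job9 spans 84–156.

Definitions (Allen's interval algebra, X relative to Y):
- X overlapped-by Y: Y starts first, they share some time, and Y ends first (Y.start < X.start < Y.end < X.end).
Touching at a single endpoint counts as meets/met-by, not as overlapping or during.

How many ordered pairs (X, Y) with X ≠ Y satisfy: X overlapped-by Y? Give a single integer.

9

Checking all 42 ordered pairs for relation 'overlapped-by'; matching pairs in alphabetical order:
(job3, job6): job3 overlapped-by job6 ✓
(job3, job8): job3 overlapped-by job8 ✓
(job5, job3): job5 overlapped-by job3 ✓
(job5, job6): job5 overlapped-by job6 ✓
(job5, job7): job5 overlapped-by job7 ✓
(job5, job8): job5 overlapped-by job8 ✓
(job6, job9): job6 overlapped-by job9 ✓
(job7, job6): job7 overlapped-by job6 ✓
(job7, job8): job7 overlapped-by job8 ✓
Count: 9.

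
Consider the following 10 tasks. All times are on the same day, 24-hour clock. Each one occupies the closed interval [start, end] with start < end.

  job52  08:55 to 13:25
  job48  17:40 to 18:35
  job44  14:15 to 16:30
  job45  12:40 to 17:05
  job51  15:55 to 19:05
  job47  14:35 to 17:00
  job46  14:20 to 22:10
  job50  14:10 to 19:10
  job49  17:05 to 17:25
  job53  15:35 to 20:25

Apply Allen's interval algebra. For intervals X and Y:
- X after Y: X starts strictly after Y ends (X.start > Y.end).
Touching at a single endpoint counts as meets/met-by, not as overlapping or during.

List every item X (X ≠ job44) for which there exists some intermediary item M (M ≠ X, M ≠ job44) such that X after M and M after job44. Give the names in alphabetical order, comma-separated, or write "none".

Target job44 = [14:15, 16:30].
Intermediaries M with M after job44: job48, job49.
Via job48 — items with X after job48: none.
Via job49 — items with X after job49: job48.
Union: job48.

job48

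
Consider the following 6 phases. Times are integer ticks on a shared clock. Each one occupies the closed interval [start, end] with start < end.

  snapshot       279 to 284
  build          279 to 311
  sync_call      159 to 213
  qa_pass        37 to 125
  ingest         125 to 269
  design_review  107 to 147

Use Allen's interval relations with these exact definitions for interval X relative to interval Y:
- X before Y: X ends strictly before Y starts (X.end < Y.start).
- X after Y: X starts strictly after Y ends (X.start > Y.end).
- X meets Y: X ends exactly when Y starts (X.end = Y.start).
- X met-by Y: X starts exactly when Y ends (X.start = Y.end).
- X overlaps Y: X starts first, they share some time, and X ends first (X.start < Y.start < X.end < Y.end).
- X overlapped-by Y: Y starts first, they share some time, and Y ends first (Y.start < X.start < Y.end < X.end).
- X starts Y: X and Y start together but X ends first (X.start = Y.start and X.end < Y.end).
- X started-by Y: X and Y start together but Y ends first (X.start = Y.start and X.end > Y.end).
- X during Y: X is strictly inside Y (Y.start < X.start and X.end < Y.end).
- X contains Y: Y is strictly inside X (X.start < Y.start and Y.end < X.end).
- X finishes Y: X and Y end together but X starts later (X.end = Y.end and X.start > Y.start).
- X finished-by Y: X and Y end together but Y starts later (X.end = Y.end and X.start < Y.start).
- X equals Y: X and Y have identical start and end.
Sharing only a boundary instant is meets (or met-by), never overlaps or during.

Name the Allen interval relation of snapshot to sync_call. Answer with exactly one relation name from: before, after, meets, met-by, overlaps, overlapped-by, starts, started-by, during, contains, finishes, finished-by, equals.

snapshot = [279, 284]; sync_call = [159, 213].
Compare endpoints: snapshot.start > sync_call.start, snapshot.start > sync_call.end, snapshot.end > sync_call.start, snapshot.end > sync_call.end.
That pattern is 'after'.

after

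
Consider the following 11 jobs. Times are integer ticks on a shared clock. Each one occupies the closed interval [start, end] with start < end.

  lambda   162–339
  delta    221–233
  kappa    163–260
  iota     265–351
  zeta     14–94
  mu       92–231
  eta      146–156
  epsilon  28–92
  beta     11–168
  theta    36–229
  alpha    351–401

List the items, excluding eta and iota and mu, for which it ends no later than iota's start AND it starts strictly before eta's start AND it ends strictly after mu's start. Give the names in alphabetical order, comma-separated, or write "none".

Conditions: its end is no later than iota's start (X.end <= 265) AND its start is strictly before eta's start (X.start < 146) AND its end is strictly after mu's start (X.end > 92).
alpha: end 401 <= 265? ✗; start 351 < 146? ✗; end 401 > 92? ✓ → no.
beta: end 168 <= 265? ✓; start 11 < 146? ✓; end 168 > 92? ✓ → yes.
delta: end 233 <= 265? ✓; start 221 < 146? ✗; end 233 > 92? ✓ → no.
epsilon: end 92 <= 265? ✓; start 28 < 146? ✓; end 92 > 92? ✗ → no.
kappa: end 260 <= 265? ✓; start 163 < 146? ✗; end 260 > 92? ✓ → no.
lambda: end 339 <= 265? ✗; start 162 < 146? ✗; end 339 > 92? ✓ → no.
theta: end 229 <= 265? ✓; start 36 < 146? ✓; end 229 > 92? ✓ → yes.
zeta: end 94 <= 265? ✓; start 14 < 146? ✓; end 94 > 92? ✓ → yes.
Result: beta, theta, zeta.

beta, theta, zeta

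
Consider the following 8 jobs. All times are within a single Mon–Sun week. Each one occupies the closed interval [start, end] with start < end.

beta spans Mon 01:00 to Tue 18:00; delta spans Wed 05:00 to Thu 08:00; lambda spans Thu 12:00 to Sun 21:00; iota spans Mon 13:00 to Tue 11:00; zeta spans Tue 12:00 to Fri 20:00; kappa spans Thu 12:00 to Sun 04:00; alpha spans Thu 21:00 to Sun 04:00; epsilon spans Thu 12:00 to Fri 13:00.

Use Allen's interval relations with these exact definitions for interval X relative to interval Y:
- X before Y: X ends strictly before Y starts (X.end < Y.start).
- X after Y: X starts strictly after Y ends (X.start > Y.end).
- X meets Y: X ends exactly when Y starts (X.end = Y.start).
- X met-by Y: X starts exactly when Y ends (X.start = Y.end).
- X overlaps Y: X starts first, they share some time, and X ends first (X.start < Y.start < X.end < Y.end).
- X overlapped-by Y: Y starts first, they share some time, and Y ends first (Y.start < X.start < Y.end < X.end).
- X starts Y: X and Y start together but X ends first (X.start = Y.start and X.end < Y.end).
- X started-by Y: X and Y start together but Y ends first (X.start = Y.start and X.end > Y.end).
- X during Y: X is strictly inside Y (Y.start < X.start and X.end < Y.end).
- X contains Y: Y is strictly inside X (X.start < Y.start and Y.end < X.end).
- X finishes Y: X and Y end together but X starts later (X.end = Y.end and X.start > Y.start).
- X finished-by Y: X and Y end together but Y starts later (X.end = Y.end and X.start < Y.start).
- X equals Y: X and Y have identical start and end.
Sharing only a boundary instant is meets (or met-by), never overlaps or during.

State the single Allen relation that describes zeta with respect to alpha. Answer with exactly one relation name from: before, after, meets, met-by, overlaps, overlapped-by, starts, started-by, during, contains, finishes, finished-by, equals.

overlaps

zeta = [Tue 12:00, Fri 20:00]; alpha = [Thu 21:00, Sun 04:00].
Compare endpoints: zeta.start < alpha.start, zeta.start < alpha.end, zeta.end > alpha.start, zeta.end < alpha.end.
That pattern is 'overlaps'.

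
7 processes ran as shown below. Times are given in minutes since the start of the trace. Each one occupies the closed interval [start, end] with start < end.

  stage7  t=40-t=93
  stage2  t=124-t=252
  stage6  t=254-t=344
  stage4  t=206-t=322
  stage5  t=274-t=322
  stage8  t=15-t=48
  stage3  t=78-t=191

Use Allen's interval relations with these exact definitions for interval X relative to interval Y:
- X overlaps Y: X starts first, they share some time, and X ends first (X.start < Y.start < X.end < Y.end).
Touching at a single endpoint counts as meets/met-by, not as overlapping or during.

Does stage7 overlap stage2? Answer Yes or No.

No

stage7 = [t=40, t=93], stage2 = [t=124, t=252].
Actual relation of stage7 to stage2: before.
Asked whether 'overlaps' holds → No.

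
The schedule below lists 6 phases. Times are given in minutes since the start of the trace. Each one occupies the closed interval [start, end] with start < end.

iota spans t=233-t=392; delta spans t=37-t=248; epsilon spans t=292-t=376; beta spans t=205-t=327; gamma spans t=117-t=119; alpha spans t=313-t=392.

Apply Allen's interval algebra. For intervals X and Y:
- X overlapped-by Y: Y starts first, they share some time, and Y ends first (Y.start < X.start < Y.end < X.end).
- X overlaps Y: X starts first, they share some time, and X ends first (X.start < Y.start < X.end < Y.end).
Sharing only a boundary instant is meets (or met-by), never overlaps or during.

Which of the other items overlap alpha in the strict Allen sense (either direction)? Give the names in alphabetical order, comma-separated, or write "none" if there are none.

Target alpha = [t=313, t=392].
beta [t=205, t=327] → overlaps → yes.
delta [t=37, t=248] → before → no.
epsilon [t=292, t=376] → overlaps → yes.
gamma [t=117, t=119] → before → no.
iota [t=233, t=392] → finished-by → no.
Result: beta, epsilon.

beta, epsilon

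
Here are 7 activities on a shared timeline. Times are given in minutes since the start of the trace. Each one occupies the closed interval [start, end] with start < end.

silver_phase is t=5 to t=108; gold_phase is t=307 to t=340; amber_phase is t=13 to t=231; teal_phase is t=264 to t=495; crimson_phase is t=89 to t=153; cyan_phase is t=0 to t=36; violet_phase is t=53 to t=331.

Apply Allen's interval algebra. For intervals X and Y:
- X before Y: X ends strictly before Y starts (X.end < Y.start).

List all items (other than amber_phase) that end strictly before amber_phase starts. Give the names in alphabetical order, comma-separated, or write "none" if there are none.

none

Target amber_phase = [t=13, t=231].
crimson_phase [t=89, t=153] → during → no.
cyan_phase [t=0, t=36] → overlaps → no.
gold_phase [t=307, t=340] → after → no.
silver_phase [t=5, t=108] → overlaps → no.
teal_phase [t=264, t=495] → after → no.
violet_phase [t=53, t=331] → overlapped-by → no.
Result: none.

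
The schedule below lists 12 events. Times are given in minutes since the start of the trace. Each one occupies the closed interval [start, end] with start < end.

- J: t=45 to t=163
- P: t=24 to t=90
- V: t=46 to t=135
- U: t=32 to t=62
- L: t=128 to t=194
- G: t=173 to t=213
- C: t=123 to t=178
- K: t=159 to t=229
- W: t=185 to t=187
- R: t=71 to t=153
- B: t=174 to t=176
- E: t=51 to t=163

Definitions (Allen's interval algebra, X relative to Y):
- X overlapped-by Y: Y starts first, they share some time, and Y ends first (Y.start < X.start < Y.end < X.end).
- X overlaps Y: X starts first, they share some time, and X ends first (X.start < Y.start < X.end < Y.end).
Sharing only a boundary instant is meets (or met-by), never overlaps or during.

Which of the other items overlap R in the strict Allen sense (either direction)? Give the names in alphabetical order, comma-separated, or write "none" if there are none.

Target R = [t=71, t=153].
B [t=174, t=176] → after → no.
C [t=123, t=178] → overlapped-by → yes.
E [t=51, t=163] → contains → no.
G [t=173, t=213] → after → no.
J [t=45, t=163] → contains → no.
K [t=159, t=229] → after → no.
L [t=128, t=194] → overlapped-by → yes.
P [t=24, t=90] → overlaps → yes.
U [t=32, t=62] → before → no.
V [t=46, t=135] → overlaps → yes.
W [t=185, t=187] → after → no.
Result: C, L, P, V.

C, L, P, V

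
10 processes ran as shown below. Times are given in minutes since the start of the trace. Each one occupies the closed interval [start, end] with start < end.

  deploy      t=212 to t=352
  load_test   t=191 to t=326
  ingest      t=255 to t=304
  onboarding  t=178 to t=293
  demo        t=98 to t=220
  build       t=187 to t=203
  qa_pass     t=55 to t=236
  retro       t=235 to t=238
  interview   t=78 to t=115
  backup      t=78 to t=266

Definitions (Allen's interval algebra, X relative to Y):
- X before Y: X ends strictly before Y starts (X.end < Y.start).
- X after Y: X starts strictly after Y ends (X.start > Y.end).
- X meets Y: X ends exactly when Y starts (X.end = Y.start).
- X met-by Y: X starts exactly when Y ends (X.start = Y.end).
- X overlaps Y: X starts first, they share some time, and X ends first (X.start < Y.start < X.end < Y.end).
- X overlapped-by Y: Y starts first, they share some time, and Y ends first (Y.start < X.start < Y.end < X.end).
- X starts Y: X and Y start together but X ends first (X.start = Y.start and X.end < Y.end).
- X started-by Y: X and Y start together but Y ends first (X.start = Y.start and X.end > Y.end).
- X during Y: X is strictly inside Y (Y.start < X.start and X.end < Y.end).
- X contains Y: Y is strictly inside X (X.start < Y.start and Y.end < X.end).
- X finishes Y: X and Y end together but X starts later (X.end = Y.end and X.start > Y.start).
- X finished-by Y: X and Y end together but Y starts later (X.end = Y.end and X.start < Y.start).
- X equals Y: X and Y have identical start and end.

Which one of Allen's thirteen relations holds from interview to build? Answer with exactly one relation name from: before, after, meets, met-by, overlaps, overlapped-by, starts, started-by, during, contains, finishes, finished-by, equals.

interview = [t=78, t=115]; build = [t=187, t=203].
Compare endpoints: interview.start < build.start, interview.start < build.end, interview.end < build.start, interview.end < build.end.
That pattern is 'before'.

before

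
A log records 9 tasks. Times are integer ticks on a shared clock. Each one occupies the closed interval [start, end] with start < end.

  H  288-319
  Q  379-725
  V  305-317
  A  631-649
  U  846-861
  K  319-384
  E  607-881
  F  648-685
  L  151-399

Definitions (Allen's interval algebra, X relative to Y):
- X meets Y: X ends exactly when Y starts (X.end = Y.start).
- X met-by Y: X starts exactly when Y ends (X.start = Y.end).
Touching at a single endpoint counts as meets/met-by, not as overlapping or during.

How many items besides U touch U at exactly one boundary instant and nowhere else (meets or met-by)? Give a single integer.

Target U = [846, 861].
A [631, 649] → before → no.
E [607, 881] → contains → no.
F [648, 685] → before → no.
H [288, 319] → before → no.
K [319, 384] → before → no.
L [151, 399] → before → no.
Q [379, 725] → before → no.
V [305, 317] → before → no.
Total: 0.

0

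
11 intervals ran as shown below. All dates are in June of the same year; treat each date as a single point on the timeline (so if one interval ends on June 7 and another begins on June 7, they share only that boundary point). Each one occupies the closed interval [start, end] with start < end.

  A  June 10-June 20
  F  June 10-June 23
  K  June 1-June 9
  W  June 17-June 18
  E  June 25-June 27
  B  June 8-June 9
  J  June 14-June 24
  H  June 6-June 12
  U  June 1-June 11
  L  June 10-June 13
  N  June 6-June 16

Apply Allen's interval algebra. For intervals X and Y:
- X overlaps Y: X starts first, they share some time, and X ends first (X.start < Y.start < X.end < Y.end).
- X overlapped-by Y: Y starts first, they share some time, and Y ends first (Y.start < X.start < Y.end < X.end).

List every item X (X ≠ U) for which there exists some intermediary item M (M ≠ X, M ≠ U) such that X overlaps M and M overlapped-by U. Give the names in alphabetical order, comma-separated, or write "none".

Target U = [June 1, June 11].
Intermediaries M with M overlapped-by U: A, F, H, L, N.
Via A — items with X overlaps A: H, N.
Via F — items with X overlaps F: H, N.
Via H — items with X overlaps H: K.
Via L — items with X overlaps L: H.
Via N — items with X overlaps N: K.
Union: H, K, N.

H, K, N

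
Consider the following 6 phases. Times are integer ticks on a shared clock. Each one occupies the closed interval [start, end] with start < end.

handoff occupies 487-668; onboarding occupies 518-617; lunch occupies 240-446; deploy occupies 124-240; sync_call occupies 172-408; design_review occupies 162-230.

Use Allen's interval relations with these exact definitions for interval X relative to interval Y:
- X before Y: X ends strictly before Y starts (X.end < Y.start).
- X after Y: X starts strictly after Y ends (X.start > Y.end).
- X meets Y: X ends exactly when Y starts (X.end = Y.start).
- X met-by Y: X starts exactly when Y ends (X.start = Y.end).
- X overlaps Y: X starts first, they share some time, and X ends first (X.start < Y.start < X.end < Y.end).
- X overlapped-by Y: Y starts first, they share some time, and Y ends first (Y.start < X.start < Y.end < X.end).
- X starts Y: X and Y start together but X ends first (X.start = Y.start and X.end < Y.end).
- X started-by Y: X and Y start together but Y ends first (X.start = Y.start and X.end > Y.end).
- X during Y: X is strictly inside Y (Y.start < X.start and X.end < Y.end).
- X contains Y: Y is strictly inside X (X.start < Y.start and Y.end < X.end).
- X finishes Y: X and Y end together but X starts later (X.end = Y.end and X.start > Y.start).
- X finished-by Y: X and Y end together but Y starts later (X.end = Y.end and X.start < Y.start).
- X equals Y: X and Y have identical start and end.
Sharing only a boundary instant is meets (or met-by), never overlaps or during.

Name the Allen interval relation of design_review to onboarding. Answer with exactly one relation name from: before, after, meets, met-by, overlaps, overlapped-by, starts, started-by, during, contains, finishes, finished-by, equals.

before

design_review = [162, 230]; onboarding = [518, 617].
Compare endpoints: design_review.start < onboarding.start, design_review.start < onboarding.end, design_review.end < onboarding.start, design_review.end < onboarding.end.
That pattern is 'before'.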